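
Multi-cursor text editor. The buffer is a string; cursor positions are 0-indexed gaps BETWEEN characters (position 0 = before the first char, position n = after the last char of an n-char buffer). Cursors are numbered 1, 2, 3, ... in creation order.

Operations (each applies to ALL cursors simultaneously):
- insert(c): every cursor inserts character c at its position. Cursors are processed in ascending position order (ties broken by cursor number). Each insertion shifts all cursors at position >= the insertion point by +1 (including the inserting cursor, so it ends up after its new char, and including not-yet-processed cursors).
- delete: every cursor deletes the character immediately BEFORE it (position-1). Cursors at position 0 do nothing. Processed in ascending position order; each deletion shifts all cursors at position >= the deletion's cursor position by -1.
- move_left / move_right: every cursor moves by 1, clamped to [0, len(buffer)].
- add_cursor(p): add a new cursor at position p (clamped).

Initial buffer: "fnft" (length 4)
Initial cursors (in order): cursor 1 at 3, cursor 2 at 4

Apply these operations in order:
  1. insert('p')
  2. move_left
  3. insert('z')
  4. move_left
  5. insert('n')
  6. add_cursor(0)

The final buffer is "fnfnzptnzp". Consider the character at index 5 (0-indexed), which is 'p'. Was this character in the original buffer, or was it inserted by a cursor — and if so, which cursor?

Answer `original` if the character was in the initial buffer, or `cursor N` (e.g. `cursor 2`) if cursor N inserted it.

Answer: cursor 1

Derivation:
After op 1 (insert('p')): buffer="fnfptp" (len 6), cursors c1@4 c2@6, authorship ...1.2
After op 2 (move_left): buffer="fnfptp" (len 6), cursors c1@3 c2@5, authorship ...1.2
After op 3 (insert('z')): buffer="fnfzptzp" (len 8), cursors c1@4 c2@7, authorship ...11.22
After op 4 (move_left): buffer="fnfzptzp" (len 8), cursors c1@3 c2@6, authorship ...11.22
After op 5 (insert('n')): buffer="fnfnzptnzp" (len 10), cursors c1@4 c2@8, authorship ...111.222
After op 6 (add_cursor(0)): buffer="fnfnzptnzp" (len 10), cursors c3@0 c1@4 c2@8, authorship ...111.222
Authorship (.=original, N=cursor N): . . . 1 1 1 . 2 2 2
Index 5: author = 1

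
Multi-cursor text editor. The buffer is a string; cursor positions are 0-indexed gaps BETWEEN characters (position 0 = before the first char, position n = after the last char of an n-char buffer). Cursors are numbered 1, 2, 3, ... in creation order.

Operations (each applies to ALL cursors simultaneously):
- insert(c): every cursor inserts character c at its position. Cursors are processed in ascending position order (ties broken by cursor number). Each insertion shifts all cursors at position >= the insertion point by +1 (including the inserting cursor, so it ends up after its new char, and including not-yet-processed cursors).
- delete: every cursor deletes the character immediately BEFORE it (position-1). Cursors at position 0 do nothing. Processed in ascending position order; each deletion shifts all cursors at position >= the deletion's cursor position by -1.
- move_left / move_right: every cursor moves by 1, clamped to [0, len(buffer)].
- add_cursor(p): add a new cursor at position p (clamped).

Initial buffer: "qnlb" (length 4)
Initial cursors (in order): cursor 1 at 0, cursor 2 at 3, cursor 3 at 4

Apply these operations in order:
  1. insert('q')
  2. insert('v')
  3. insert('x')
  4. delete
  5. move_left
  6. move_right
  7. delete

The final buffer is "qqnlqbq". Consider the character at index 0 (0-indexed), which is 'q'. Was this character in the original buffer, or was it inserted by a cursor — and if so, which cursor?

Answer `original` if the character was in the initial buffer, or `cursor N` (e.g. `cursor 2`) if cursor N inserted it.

After op 1 (insert('q')): buffer="qqnlqbq" (len 7), cursors c1@1 c2@5 c3@7, authorship 1...2.3
After op 2 (insert('v')): buffer="qvqnlqvbqv" (len 10), cursors c1@2 c2@7 c3@10, authorship 11...22.33
After op 3 (insert('x')): buffer="qvxqnlqvxbqvx" (len 13), cursors c1@3 c2@9 c3@13, authorship 111...222.333
After op 4 (delete): buffer="qvqnlqvbqv" (len 10), cursors c1@2 c2@7 c3@10, authorship 11...22.33
After op 5 (move_left): buffer="qvqnlqvbqv" (len 10), cursors c1@1 c2@6 c3@9, authorship 11...22.33
After op 6 (move_right): buffer="qvqnlqvbqv" (len 10), cursors c1@2 c2@7 c3@10, authorship 11...22.33
After op 7 (delete): buffer="qqnlqbq" (len 7), cursors c1@1 c2@5 c3@7, authorship 1...2.3
Authorship (.=original, N=cursor N): 1 . . . 2 . 3
Index 0: author = 1

Answer: cursor 1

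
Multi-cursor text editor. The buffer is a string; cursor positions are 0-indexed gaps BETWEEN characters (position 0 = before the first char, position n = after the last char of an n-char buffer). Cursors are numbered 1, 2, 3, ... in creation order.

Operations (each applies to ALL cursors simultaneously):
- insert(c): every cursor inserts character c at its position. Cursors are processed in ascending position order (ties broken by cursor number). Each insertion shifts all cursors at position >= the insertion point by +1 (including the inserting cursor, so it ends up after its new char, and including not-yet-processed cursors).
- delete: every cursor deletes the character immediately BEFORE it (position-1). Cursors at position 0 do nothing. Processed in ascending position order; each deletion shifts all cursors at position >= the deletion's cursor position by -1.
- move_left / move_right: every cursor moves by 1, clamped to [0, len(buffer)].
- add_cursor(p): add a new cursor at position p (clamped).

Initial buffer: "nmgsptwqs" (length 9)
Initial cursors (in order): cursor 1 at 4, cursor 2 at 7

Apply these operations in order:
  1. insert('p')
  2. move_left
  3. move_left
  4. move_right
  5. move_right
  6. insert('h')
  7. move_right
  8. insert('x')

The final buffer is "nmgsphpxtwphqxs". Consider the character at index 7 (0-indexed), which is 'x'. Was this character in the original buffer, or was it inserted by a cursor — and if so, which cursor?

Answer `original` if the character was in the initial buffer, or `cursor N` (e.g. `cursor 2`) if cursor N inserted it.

After op 1 (insert('p')): buffer="nmgspptwpqs" (len 11), cursors c1@5 c2@9, authorship ....1...2..
After op 2 (move_left): buffer="nmgspptwpqs" (len 11), cursors c1@4 c2@8, authorship ....1...2..
After op 3 (move_left): buffer="nmgspptwpqs" (len 11), cursors c1@3 c2@7, authorship ....1...2..
After op 4 (move_right): buffer="nmgspptwpqs" (len 11), cursors c1@4 c2@8, authorship ....1...2..
After op 5 (move_right): buffer="nmgspptwpqs" (len 11), cursors c1@5 c2@9, authorship ....1...2..
After op 6 (insert('h')): buffer="nmgsphptwphqs" (len 13), cursors c1@6 c2@11, authorship ....11...22..
After op 7 (move_right): buffer="nmgsphptwphqs" (len 13), cursors c1@7 c2@12, authorship ....11...22..
After op 8 (insert('x')): buffer="nmgsphpxtwphqxs" (len 15), cursors c1@8 c2@14, authorship ....11.1..22.2.
Authorship (.=original, N=cursor N): . . . . 1 1 . 1 . . 2 2 . 2 .
Index 7: author = 1

Answer: cursor 1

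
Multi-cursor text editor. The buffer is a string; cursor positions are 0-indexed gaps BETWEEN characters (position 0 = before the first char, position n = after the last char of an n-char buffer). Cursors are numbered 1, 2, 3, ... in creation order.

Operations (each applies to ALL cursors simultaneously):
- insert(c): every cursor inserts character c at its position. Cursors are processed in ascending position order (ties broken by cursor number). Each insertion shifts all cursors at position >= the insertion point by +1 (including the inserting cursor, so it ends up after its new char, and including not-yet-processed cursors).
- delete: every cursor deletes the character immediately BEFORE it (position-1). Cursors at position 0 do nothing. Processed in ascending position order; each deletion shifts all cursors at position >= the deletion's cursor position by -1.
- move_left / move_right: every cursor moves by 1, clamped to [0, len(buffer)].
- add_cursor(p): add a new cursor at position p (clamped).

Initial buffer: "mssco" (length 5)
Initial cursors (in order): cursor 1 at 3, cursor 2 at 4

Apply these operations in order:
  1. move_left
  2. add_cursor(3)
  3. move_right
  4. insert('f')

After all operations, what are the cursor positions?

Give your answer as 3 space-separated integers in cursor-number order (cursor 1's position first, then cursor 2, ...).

Answer: 4 7 7

Derivation:
After op 1 (move_left): buffer="mssco" (len 5), cursors c1@2 c2@3, authorship .....
After op 2 (add_cursor(3)): buffer="mssco" (len 5), cursors c1@2 c2@3 c3@3, authorship .....
After op 3 (move_right): buffer="mssco" (len 5), cursors c1@3 c2@4 c3@4, authorship .....
After op 4 (insert('f')): buffer="mssfcffo" (len 8), cursors c1@4 c2@7 c3@7, authorship ...1.23.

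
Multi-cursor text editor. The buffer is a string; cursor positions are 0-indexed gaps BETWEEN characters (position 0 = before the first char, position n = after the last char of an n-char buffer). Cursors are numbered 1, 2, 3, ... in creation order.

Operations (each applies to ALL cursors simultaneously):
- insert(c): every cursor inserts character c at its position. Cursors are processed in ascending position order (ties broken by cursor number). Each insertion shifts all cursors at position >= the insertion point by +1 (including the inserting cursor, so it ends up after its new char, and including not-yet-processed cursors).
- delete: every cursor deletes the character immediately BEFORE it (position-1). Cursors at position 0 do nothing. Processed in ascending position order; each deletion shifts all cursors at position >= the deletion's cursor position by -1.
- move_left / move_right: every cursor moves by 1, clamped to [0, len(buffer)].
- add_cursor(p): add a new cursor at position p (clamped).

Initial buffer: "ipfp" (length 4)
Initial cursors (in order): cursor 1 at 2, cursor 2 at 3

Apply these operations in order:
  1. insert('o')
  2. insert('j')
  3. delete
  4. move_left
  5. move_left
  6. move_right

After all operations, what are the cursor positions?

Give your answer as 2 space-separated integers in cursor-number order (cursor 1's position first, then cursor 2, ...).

After op 1 (insert('o')): buffer="ipofop" (len 6), cursors c1@3 c2@5, authorship ..1.2.
After op 2 (insert('j')): buffer="ipojfojp" (len 8), cursors c1@4 c2@7, authorship ..11.22.
After op 3 (delete): buffer="ipofop" (len 6), cursors c1@3 c2@5, authorship ..1.2.
After op 4 (move_left): buffer="ipofop" (len 6), cursors c1@2 c2@4, authorship ..1.2.
After op 5 (move_left): buffer="ipofop" (len 6), cursors c1@1 c2@3, authorship ..1.2.
After op 6 (move_right): buffer="ipofop" (len 6), cursors c1@2 c2@4, authorship ..1.2.

Answer: 2 4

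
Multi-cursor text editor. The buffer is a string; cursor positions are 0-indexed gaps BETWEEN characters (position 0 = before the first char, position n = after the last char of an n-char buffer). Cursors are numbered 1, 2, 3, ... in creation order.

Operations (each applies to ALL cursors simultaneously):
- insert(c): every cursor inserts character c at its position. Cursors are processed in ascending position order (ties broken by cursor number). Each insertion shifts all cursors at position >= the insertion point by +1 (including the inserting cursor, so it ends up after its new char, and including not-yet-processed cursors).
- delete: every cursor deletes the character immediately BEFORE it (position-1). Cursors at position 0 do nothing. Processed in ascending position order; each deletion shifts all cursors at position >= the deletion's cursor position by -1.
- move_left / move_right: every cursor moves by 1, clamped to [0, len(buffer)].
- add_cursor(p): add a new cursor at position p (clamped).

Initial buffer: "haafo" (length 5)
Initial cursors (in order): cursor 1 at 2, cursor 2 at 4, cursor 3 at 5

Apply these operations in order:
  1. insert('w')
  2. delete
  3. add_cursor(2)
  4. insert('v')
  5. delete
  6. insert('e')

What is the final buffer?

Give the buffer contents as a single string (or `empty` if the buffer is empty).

Answer: haeeafeoe

Derivation:
After op 1 (insert('w')): buffer="hawafwow" (len 8), cursors c1@3 c2@6 c3@8, authorship ..1..2.3
After op 2 (delete): buffer="haafo" (len 5), cursors c1@2 c2@4 c3@5, authorship .....
After op 3 (add_cursor(2)): buffer="haafo" (len 5), cursors c1@2 c4@2 c2@4 c3@5, authorship .....
After op 4 (insert('v')): buffer="havvafvov" (len 9), cursors c1@4 c4@4 c2@7 c3@9, authorship ..14..2.3
After op 5 (delete): buffer="haafo" (len 5), cursors c1@2 c4@2 c2@4 c3@5, authorship .....
After op 6 (insert('e')): buffer="haeeafeoe" (len 9), cursors c1@4 c4@4 c2@7 c3@9, authorship ..14..2.3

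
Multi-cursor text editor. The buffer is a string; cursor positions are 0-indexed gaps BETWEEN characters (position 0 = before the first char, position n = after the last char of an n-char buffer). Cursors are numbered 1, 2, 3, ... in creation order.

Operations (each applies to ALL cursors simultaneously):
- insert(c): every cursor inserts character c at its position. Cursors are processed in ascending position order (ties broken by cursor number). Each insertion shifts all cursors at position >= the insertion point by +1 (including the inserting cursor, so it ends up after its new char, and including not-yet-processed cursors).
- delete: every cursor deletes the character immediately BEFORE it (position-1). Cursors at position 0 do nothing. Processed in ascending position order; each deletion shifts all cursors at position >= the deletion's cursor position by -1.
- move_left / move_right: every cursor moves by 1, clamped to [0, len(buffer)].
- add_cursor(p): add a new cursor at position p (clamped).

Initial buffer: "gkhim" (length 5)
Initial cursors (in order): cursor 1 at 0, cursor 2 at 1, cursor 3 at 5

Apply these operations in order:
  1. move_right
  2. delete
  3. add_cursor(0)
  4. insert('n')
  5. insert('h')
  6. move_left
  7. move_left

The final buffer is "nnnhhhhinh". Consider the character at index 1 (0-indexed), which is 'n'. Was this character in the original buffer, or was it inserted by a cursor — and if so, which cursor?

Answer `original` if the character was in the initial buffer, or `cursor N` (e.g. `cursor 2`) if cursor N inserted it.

Answer: cursor 2

Derivation:
After op 1 (move_right): buffer="gkhim" (len 5), cursors c1@1 c2@2 c3@5, authorship .....
After op 2 (delete): buffer="hi" (len 2), cursors c1@0 c2@0 c3@2, authorship ..
After op 3 (add_cursor(0)): buffer="hi" (len 2), cursors c1@0 c2@0 c4@0 c3@2, authorship ..
After op 4 (insert('n')): buffer="nnnhin" (len 6), cursors c1@3 c2@3 c4@3 c3@6, authorship 124..3
After op 5 (insert('h')): buffer="nnnhhhhinh" (len 10), cursors c1@6 c2@6 c4@6 c3@10, authorship 124124..33
After op 6 (move_left): buffer="nnnhhhhinh" (len 10), cursors c1@5 c2@5 c4@5 c3@9, authorship 124124..33
After op 7 (move_left): buffer="nnnhhhhinh" (len 10), cursors c1@4 c2@4 c4@4 c3@8, authorship 124124..33
Authorship (.=original, N=cursor N): 1 2 4 1 2 4 . . 3 3
Index 1: author = 2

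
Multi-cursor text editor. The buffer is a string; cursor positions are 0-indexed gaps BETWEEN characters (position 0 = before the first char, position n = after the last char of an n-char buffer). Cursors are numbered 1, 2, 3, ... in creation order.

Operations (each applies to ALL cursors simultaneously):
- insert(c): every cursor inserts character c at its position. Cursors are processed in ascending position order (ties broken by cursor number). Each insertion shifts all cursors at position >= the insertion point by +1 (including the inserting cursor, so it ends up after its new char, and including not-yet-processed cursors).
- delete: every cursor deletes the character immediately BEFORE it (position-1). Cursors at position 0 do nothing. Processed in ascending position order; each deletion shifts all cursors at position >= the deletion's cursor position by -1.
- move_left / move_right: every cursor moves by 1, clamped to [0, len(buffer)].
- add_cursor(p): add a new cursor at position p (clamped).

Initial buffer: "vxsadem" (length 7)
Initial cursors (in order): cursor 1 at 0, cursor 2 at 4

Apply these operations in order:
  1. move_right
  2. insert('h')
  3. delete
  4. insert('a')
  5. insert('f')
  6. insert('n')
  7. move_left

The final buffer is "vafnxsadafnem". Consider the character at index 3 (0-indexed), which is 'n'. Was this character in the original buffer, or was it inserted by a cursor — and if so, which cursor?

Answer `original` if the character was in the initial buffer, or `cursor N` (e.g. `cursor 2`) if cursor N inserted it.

Answer: cursor 1

Derivation:
After op 1 (move_right): buffer="vxsadem" (len 7), cursors c1@1 c2@5, authorship .......
After op 2 (insert('h')): buffer="vhxsadhem" (len 9), cursors c1@2 c2@7, authorship .1....2..
After op 3 (delete): buffer="vxsadem" (len 7), cursors c1@1 c2@5, authorship .......
After op 4 (insert('a')): buffer="vaxsadaem" (len 9), cursors c1@2 c2@7, authorship .1....2..
After op 5 (insert('f')): buffer="vafxsadafem" (len 11), cursors c1@3 c2@9, authorship .11....22..
After op 6 (insert('n')): buffer="vafnxsadafnem" (len 13), cursors c1@4 c2@11, authorship .111....222..
After op 7 (move_left): buffer="vafnxsadafnem" (len 13), cursors c1@3 c2@10, authorship .111....222..
Authorship (.=original, N=cursor N): . 1 1 1 . . . . 2 2 2 . .
Index 3: author = 1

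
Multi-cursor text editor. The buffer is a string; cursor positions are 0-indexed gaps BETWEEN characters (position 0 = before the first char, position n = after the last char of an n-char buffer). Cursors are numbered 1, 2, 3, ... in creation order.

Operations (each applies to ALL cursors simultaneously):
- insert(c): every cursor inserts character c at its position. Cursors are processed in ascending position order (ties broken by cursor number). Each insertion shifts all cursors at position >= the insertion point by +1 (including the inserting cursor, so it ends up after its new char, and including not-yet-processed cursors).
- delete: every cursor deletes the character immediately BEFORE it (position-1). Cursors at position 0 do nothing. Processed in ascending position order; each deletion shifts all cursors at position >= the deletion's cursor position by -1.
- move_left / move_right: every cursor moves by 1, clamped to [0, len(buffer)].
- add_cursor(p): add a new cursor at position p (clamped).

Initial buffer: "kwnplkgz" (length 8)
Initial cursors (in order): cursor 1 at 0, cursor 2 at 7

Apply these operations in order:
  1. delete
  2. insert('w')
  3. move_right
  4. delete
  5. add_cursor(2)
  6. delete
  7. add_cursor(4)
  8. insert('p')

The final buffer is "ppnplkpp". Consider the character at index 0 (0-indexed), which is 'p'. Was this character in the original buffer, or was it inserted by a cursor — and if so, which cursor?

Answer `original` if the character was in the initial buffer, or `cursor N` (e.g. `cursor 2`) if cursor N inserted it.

After op 1 (delete): buffer="kwnplkz" (len 7), cursors c1@0 c2@6, authorship .......
After op 2 (insert('w')): buffer="wkwnplkwz" (len 9), cursors c1@1 c2@8, authorship 1......2.
After op 3 (move_right): buffer="wkwnplkwz" (len 9), cursors c1@2 c2@9, authorship 1......2.
After op 4 (delete): buffer="wwnplkw" (len 7), cursors c1@1 c2@7, authorship 1.....2
After op 5 (add_cursor(2)): buffer="wwnplkw" (len 7), cursors c1@1 c3@2 c2@7, authorship 1.....2
After op 6 (delete): buffer="nplk" (len 4), cursors c1@0 c3@0 c2@4, authorship ....
After op 7 (add_cursor(4)): buffer="nplk" (len 4), cursors c1@0 c3@0 c2@4 c4@4, authorship ....
After op 8 (insert('p')): buffer="ppnplkpp" (len 8), cursors c1@2 c3@2 c2@8 c4@8, authorship 13....24
Authorship (.=original, N=cursor N): 1 3 . . . . 2 4
Index 0: author = 1

Answer: cursor 1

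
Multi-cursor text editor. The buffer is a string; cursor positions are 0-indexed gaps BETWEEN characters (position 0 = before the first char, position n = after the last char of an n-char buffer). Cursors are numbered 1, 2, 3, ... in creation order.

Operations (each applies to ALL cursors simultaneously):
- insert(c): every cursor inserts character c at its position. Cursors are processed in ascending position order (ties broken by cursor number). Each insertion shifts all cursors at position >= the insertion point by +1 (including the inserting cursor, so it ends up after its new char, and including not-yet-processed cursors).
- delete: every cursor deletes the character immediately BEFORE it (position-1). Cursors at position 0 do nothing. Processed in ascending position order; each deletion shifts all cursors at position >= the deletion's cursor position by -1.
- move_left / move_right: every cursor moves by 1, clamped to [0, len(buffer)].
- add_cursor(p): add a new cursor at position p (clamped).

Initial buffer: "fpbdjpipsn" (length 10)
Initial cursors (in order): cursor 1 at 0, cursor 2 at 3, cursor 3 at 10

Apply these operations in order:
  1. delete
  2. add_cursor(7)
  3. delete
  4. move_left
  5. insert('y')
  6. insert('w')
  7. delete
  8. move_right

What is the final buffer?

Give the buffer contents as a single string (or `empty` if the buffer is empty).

After op 1 (delete): buffer="fpdjpips" (len 8), cursors c1@0 c2@2 c3@8, authorship ........
After op 2 (add_cursor(7)): buffer="fpdjpips" (len 8), cursors c1@0 c2@2 c4@7 c3@8, authorship ........
After op 3 (delete): buffer="fdjpi" (len 5), cursors c1@0 c2@1 c3@5 c4@5, authorship .....
After op 4 (move_left): buffer="fdjpi" (len 5), cursors c1@0 c2@0 c3@4 c4@4, authorship .....
After op 5 (insert('y')): buffer="yyfdjpyyi" (len 9), cursors c1@2 c2@2 c3@8 c4@8, authorship 12....34.
After op 6 (insert('w')): buffer="yywwfdjpyywwi" (len 13), cursors c1@4 c2@4 c3@12 c4@12, authorship 1212....3434.
After op 7 (delete): buffer="yyfdjpyyi" (len 9), cursors c1@2 c2@2 c3@8 c4@8, authorship 12....34.
After op 8 (move_right): buffer="yyfdjpyyi" (len 9), cursors c1@3 c2@3 c3@9 c4@9, authorship 12....34.

Answer: yyfdjpyyi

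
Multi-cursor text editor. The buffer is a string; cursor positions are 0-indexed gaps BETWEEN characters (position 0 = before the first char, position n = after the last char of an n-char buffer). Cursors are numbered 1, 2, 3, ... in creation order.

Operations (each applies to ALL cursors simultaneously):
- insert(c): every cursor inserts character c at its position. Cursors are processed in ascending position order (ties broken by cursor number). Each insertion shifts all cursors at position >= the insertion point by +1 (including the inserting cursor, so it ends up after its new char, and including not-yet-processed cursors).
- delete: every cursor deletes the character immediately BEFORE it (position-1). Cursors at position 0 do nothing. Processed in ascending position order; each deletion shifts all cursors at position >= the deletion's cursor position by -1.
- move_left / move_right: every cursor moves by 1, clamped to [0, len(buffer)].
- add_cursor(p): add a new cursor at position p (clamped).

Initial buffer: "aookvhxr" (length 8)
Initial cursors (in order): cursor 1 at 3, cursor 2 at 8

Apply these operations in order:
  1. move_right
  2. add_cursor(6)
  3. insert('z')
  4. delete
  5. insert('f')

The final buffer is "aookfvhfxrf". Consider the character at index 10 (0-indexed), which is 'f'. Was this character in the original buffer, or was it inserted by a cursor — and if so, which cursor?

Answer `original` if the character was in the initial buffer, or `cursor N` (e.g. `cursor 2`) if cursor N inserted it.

After op 1 (move_right): buffer="aookvhxr" (len 8), cursors c1@4 c2@8, authorship ........
After op 2 (add_cursor(6)): buffer="aookvhxr" (len 8), cursors c1@4 c3@6 c2@8, authorship ........
After op 3 (insert('z')): buffer="aookzvhzxrz" (len 11), cursors c1@5 c3@8 c2@11, authorship ....1..3..2
After op 4 (delete): buffer="aookvhxr" (len 8), cursors c1@4 c3@6 c2@8, authorship ........
After op 5 (insert('f')): buffer="aookfvhfxrf" (len 11), cursors c1@5 c3@8 c2@11, authorship ....1..3..2
Authorship (.=original, N=cursor N): . . . . 1 . . 3 . . 2
Index 10: author = 2

Answer: cursor 2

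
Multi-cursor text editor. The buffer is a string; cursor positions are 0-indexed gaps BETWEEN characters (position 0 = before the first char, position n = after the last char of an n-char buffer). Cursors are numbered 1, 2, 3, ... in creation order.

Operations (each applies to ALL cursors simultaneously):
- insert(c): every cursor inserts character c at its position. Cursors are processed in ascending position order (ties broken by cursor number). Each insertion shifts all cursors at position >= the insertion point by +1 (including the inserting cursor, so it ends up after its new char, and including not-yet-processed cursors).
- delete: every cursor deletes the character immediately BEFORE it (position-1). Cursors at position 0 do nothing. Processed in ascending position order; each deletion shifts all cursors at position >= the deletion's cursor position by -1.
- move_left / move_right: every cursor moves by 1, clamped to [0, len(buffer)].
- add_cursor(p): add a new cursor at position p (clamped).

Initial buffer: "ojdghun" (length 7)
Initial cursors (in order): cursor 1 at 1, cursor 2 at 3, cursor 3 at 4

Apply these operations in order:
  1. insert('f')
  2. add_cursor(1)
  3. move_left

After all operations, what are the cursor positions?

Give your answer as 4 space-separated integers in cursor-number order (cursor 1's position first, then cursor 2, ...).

Answer: 1 4 6 0

Derivation:
After op 1 (insert('f')): buffer="ofjdfgfhun" (len 10), cursors c1@2 c2@5 c3@7, authorship .1..2.3...
After op 2 (add_cursor(1)): buffer="ofjdfgfhun" (len 10), cursors c4@1 c1@2 c2@5 c3@7, authorship .1..2.3...
After op 3 (move_left): buffer="ofjdfgfhun" (len 10), cursors c4@0 c1@1 c2@4 c3@6, authorship .1..2.3...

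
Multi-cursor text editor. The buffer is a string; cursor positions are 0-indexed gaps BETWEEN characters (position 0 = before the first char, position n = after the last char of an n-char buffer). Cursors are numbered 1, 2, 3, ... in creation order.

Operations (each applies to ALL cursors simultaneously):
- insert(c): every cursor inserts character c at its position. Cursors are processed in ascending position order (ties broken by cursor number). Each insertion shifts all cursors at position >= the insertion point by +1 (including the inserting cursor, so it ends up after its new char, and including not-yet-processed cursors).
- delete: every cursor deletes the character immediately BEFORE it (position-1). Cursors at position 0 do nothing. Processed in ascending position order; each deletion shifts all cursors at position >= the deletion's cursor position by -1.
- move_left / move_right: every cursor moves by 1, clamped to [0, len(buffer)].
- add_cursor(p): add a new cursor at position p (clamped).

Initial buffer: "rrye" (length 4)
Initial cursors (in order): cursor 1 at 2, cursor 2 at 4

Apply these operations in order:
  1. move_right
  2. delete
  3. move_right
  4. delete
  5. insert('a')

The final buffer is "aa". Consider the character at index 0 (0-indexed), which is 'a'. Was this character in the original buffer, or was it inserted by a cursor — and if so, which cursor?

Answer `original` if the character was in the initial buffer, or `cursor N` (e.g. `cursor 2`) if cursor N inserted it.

Answer: cursor 1

Derivation:
After op 1 (move_right): buffer="rrye" (len 4), cursors c1@3 c2@4, authorship ....
After op 2 (delete): buffer="rr" (len 2), cursors c1@2 c2@2, authorship ..
After op 3 (move_right): buffer="rr" (len 2), cursors c1@2 c2@2, authorship ..
After op 4 (delete): buffer="" (len 0), cursors c1@0 c2@0, authorship 
After op 5 (insert('a')): buffer="aa" (len 2), cursors c1@2 c2@2, authorship 12
Authorship (.=original, N=cursor N): 1 2
Index 0: author = 1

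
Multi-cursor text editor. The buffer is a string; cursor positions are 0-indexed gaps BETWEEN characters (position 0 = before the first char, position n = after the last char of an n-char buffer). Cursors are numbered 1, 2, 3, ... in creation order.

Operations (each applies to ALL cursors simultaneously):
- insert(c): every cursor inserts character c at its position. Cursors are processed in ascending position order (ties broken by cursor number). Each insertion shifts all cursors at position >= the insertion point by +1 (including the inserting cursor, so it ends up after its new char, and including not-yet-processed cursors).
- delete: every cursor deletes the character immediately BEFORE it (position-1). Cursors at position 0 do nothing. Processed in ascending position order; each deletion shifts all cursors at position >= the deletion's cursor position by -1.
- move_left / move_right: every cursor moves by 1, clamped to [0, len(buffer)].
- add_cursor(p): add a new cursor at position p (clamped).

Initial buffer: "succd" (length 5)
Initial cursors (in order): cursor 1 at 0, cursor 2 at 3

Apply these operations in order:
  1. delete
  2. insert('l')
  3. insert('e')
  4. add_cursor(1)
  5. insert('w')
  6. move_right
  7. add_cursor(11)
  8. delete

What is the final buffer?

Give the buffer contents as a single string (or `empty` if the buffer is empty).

After op 1 (delete): buffer="sucd" (len 4), cursors c1@0 c2@2, authorship ....
After op 2 (insert('l')): buffer="lsulcd" (len 6), cursors c1@1 c2@4, authorship 1..2..
After op 3 (insert('e')): buffer="lesulecd" (len 8), cursors c1@2 c2@6, authorship 11..22..
After op 4 (add_cursor(1)): buffer="lesulecd" (len 8), cursors c3@1 c1@2 c2@6, authorship 11..22..
After op 5 (insert('w')): buffer="lwewsulewcd" (len 11), cursors c3@2 c1@4 c2@9, authorship 1311..222..
After op 6 (move_right): buffer="lwewsulewcd" (len 11), cursors c3@3 c1@5 c2@10, authorship 1311..222..
After op 7 (add_cursor(11)): buffer="lwewsulewcd" (len 11), cursors c3@3 c1@5 c2@10 c4@11, authorship 1311..222..
After op 8 (delete): buffer="lwwulew" (len 7), cursors c3@2 c1@3 c2@7 c4@7, authorship 131.222

Answer: lwwulew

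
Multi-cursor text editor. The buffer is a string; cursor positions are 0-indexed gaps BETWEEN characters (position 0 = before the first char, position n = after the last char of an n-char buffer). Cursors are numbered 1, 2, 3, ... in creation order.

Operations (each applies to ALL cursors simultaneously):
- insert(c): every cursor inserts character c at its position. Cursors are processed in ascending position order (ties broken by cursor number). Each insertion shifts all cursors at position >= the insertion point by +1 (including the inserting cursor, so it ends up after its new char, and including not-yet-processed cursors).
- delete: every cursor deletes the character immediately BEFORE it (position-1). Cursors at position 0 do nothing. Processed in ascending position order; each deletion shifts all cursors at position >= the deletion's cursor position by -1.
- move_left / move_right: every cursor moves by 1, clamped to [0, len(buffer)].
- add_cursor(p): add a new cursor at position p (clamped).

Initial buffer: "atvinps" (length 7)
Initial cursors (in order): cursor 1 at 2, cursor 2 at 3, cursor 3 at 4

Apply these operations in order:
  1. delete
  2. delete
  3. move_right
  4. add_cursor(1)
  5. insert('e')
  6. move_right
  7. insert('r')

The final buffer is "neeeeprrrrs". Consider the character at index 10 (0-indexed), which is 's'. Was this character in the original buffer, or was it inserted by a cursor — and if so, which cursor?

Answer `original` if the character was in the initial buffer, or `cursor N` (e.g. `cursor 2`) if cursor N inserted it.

After op 1 (delete): buffer="anps" (len 4), cursors c1@1 c2@1 c3@1, authorship ....
After op 2 (delete): buffer="nps" (len 3), cursors c1@0 c2@0 c3@0, authorship ...
After op 3 (move_right): buffer="nps" (len 3), cursors c1@1 c2@1 c3@1, authorship ...
After op 4 (add_cursor(1)): buffer="nps" (len 3), cursors c1@1 c2@1 c3@1 c4@1, authorship ...
After op 5 (insert('e')): buffer="neeeeps" (len 7), cursors c1@5 c2@5 c3@5 c4@5, authorship .1234..
After op 6 (move_right): buffer="neeeeps" (len 7), cursors c1@6 c2@6 c3@6 c4@6, authorship .1234..
After op 7 (insert('r')): buffer="neeeeprrrrs" (len 11), cursors c1@10 c2@10 c3@10 c4@10, authorship .1234.1234.
Authorship (.=original, N=cursor N): . 1 2 3 4 . 1 2 3 4 .
Index 10: author = original

Answer: original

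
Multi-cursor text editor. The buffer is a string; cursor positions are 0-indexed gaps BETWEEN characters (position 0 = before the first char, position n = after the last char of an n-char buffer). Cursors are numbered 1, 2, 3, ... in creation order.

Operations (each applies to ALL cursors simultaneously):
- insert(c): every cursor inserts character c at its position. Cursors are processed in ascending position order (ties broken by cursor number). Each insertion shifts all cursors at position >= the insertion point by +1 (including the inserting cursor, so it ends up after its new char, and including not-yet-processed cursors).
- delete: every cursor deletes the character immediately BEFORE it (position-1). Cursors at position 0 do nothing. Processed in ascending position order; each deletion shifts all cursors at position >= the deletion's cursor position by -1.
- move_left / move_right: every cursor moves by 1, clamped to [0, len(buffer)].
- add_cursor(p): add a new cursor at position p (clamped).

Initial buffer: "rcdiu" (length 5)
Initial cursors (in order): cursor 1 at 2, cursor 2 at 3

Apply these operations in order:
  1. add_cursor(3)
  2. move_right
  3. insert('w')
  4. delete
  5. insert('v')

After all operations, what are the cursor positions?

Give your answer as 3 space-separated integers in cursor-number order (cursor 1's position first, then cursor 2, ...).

After op 1 (add_cursor(3)): buffer="rcdiu" (len 5), cursors c1@2 c2@3 c3@3, authorship .....
After op 2 (move_right): buffer="rcdiu" (len 5), cursors c1@3 c2@4 c3@4, authorship .....
After op 3 (insert('w')): buffer="rcdwiwwu" (len 8), cursors c1@4 c2@7 c3@7, authorship ...1.23.
After op 4 (delete): buffer="rcdiu" (len 5), cursors c1@3 c2@4 c3@4, authorship .....
After op 5 (insert('v')): buffer="rcdvivvu" (len 8), cursors c1@4 c2@7 c3@7, authorship ...1.23.

Answer: 4 7 7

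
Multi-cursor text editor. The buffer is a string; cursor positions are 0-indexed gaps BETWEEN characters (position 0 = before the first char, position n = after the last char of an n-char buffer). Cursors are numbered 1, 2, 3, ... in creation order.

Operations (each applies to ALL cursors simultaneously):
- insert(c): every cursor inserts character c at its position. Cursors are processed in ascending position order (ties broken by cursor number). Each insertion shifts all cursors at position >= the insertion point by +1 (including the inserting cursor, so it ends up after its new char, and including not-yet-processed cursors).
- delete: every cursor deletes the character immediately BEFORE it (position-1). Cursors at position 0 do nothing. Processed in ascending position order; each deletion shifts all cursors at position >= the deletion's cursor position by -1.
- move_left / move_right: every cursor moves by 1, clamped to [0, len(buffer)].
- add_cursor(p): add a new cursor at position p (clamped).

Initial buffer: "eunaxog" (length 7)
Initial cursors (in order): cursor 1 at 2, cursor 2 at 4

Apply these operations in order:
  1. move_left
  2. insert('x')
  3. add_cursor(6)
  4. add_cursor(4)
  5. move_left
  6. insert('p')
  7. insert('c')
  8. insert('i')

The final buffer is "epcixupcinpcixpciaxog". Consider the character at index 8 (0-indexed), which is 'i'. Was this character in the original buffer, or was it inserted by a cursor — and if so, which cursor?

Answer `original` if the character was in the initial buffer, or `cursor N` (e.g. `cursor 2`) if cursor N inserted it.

Answer: cursor 4

Derivation:
After op 1 (move_left): buffer="eunaxog" (len 7), cursors c1@1 c2@3, authorship .......
After op 2 (insert('x')): buffer="exunxaxog" (len 9), cursors c1@2 c2@5, authorship .1..2....
After op 3 (add_cursor(6)): buffer="exunxaxog" (len 9), cursors c1@2 c2@5 c3@6, authorship .1..2....
After op 4 (add_cursor(4)): buffer="exunxaxog" (len 9), cursors c1@2 c4@4 c2@5 c3@6, authorship .1..2....
After op 5 (move_left): buffer="exunxaxog" (len 9), cursors c1@1 c4@3 c2@4 c3@5, authorship .1..2....
After op 6 (insert('p')): buffer="epxupnpxpaxog" (len 13), cursors c1@2 c4@5 c2@7 c3@9, authorship .11.4.223....
After op 7 (insert('c')): buffer="epcxupcnpcxpcaxog" (len 17), cursors c1@3 c4@7 c2@10 c3@13, authorship .111.44.22233....
After op 8 (insert('i')): buffer="epcixupcinpcixpciaxog" (len 21), cursors c1@4 c4@9 c2@13 c3@17, authorship .1111.444.2222333....
Authorship (.=original, N=cursor N): . 1 1 1 1 . 4 4 4 . 2 2 2 2 3 3 3 . . . .
Index 8: author = 4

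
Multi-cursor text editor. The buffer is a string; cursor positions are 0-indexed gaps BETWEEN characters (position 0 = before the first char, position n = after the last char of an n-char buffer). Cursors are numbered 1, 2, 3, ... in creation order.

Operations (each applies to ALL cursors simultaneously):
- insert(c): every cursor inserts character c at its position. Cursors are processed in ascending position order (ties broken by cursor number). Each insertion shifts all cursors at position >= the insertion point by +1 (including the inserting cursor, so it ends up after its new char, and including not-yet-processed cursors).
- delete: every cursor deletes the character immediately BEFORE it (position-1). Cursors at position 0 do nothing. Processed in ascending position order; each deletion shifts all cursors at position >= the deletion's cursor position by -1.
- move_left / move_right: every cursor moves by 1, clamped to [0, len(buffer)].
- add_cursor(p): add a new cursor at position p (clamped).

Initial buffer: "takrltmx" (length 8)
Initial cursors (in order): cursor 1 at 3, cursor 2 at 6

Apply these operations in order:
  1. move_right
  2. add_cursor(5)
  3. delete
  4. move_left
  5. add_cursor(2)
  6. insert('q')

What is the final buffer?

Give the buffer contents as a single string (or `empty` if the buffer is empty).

After op 1 (move_right): buffer="takrltmx" (len 8), cursors c1@4 c2@7, authorship ........
After op 2 (add_cursor(5)): buffer="takrltmx" (len 8), cursors c1@4 c3@5 c2@7, authorship ........
After op 3 (delete): buffer="taktx" (len 5), cursors c1@3 c3@3 c2@4, authorship .....
After op 4 (move_left): buffer="taktx" (len 5), cursors c1@2 c3@2 c2@3, authorship .....
After op 5 (add_cursor(2)): buffer="taktx" (len 5), cursors c1@2 c3@2 c4@2 c2@3, authorship .....
After op 6 (insert('q')): buffer="taqqqkqtx" (len 9), cursors c1@5 c3@5 c4@5 c2@7, authorship ..134.2..

Answer: taqqqkqtx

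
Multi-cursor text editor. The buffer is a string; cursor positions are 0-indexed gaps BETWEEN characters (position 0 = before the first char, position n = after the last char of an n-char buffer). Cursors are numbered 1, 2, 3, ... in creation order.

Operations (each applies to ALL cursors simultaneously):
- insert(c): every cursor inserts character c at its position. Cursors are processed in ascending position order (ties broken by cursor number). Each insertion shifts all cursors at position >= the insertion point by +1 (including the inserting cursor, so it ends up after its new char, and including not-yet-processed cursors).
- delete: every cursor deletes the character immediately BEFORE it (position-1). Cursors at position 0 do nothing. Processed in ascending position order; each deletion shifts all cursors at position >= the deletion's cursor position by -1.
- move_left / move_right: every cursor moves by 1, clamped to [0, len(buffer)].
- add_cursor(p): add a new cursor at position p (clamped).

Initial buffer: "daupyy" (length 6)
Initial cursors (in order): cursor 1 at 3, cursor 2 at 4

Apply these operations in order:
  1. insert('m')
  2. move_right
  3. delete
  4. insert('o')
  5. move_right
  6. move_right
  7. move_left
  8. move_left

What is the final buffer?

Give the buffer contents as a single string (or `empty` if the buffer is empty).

Answer: daumomoy

Derivation:
After op 1 (insert('m')): buffer="daumpmyy" (len 8), cursors c1@4 c2@6, authorship ...1.2..
After op 2 (move_right): buffer="daumpmyy" (len 8), cursors c1@5 c2@7, authorship ...1.2..
After op 3 (delete): buffer="daummy" (len 6), cursors c1@4 c2@5, authorship ...12.
After op 4 (insert('o')): buffer="daumomoy" (len 8), cursors c1@5 c2@7, authorship ...1122.
After op 5 (move_right): buffer="daumomoy" (len 8), cursors c1@6 c2@8, authorship ...1122.
After op 6 (move_right): buffer="daumomoy" (len 8), cursors c1@7 c2@8, authorship ...1122.
After op 7 (move_left): buffer="daumomoy" (len 8), cursors c1@6 c2@7, authorship ...1122.
After op 8 (move_left): buffer="daumomoy" (len 8), cursors c1@5 c2@6, authorship ...1122.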